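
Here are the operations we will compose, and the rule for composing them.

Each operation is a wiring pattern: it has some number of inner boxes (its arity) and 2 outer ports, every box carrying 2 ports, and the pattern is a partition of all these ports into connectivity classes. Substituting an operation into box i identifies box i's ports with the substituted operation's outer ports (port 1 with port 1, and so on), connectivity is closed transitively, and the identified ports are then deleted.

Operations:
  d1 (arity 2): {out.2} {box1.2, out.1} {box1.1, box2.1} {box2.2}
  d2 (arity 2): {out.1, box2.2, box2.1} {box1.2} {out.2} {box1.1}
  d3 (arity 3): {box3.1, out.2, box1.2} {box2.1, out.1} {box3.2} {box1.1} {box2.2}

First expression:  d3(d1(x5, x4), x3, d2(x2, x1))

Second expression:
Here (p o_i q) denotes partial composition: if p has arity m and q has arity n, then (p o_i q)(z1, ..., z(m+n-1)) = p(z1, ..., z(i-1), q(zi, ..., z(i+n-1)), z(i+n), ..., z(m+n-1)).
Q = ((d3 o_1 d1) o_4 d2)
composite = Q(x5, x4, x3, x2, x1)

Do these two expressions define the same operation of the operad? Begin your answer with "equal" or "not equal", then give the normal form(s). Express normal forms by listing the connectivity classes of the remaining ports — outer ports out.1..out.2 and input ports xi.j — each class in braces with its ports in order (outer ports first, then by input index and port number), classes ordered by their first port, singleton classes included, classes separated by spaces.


equal; the common form is {out.1, x3.1} {out.2, x1.1, x1.2} {x2.1} {x2.2} {x3.2} {x4.1, x5.1} {x4.2} {x5.2}

In normal form, the first expression is {out.1, x3.1} {out.2, x1.1, x1.2} {x2.1} {x2.2} {x3.2} {x4.1, x5.1} {x4.2} {x5.2}
In normal form, the second expression is {out.1, x3.1} {out.2, x1.1, x1.2} {x2.1} {x2.2} {x3.2} {x4.1, x5.1} {x4.2} {x5.2}
One common form — equal.


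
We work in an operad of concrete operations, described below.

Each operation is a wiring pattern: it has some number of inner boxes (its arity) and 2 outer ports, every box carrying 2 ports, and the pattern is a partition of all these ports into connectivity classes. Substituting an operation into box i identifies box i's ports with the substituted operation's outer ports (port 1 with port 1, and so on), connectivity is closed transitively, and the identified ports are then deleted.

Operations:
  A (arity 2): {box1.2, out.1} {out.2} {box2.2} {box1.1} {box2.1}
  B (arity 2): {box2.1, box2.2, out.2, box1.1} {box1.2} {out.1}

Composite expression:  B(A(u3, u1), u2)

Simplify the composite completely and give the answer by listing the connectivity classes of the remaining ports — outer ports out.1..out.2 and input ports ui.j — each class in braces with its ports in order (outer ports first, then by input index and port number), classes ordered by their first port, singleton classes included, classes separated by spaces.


{out.1} {out.2, u2.1, u2.2, u3.2} {u1.1} {u1.2} {u3.1}

Treat the ports identified at B as solder joints: merge, then drop.
stage A: inputs (u3, u1), connectivity {out.1, u3.2} {out.2} {u1.1} {u1.2} {u3.1}, out.j its boundary
stage B: inputs (u3, u1, u2), connectivity {out.1} {out.2, u2.1, u2.2, u3.2} {u1.1} {u1.2} {u3.1}, out.j its boundary


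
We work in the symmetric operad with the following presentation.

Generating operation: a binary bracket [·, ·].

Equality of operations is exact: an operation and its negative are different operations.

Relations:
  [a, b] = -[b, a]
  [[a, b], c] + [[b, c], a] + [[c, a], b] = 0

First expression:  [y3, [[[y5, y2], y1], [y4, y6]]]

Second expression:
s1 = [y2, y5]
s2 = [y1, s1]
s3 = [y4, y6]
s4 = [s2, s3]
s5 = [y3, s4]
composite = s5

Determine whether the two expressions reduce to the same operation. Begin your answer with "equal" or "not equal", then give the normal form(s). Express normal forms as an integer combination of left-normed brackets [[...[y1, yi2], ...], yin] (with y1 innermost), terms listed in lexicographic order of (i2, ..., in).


equal; the common form is -[[[[[y1, y2], y5], y4], y6], y3] + [[[[[y1, y2], y5], y6], y4], y3] + [[[[[y1, y5], y2], y4], y6], y3] - [[[[[y1, y5], y2], y6], y4], y3]

In normal form, the first expression is -[[[[[y1, y2], y5], y4], y6], y3] + [[[[[y1, y2], y5], y6], y4], y3] + [[[[[y1, y5], y2], y4], y6], y3] - [[[[[y1, y5], y2], y6], y4], y3]
In normal form, the second expression is -[[[[[y1, y2], y5], y4], y6], y3] + [[[[[y1, y2], y5], y6], y4], y3] + [[[[[y1, y5], y2], y4], y6], y3] - [[[[[y1, y5], y2], y6], y4], y3]
Identical normal forms: equal.


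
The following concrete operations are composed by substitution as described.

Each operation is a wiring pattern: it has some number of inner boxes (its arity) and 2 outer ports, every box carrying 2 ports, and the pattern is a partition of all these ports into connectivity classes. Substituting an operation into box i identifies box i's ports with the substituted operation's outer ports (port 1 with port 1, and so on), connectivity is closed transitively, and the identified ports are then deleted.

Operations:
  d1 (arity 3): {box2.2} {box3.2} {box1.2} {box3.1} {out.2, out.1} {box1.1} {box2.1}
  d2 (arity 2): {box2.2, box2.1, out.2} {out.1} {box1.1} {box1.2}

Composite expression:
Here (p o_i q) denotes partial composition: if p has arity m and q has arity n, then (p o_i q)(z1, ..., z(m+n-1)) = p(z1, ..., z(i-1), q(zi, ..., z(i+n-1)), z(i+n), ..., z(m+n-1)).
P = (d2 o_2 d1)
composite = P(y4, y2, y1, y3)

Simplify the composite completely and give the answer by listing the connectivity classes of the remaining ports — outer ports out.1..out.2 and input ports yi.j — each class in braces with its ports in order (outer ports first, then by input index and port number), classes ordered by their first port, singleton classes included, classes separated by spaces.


{out.1} {out.2} {y1.1} {y1.2} {y2.1} {y2.2} {y3.1} {y3.2} {y4.1} {y4.2}

Substituting into d2 glues patterns; closure does the rest.
through d1, on inputs (y2, y1, y3): {out.1, out.2} {y1.1} {y1.2} {y2.1} {y2.2} {y3.1} {y3.2} (out.j = stage outer ports)
through d2, on inputs (y4, y2, y1, y3): {out.1} {out.2} {y1.1} {y1.2} {y2.1} {y2.2} {y3.1} {y3.2} {y4.1} {y4.2} (out.j = stage outer ports)


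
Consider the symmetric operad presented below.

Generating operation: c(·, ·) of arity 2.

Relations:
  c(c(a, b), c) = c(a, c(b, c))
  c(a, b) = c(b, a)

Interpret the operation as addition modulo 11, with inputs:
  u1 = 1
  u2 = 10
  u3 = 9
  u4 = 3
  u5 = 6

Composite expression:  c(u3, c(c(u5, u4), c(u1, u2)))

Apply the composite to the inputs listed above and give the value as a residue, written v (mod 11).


7 (mod 11)

c(u5, u4) = 9
c(u1, u2) = 0
c(c(u5, u4), c(u1, u2)) = 9
c(u3, c(c(u5, u4), c(u1, u2))) = 7


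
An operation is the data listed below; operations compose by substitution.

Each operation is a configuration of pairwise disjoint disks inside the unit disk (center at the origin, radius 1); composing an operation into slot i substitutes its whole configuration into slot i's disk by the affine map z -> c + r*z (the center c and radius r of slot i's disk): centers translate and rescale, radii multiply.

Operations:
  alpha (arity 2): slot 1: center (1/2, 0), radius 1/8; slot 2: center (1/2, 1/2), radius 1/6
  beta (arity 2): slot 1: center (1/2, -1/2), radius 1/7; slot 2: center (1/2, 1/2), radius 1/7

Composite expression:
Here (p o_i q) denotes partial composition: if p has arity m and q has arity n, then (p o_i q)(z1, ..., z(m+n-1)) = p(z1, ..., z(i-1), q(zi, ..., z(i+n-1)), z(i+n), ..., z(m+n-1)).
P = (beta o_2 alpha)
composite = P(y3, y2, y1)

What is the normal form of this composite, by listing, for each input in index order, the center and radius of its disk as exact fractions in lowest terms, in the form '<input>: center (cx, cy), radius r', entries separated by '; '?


y1: center (4/7, 4/7), radius 1/42; y2: center (4/7, 1/2), radius 1/56; y3: center (1/2, -1/2), radius 1/7


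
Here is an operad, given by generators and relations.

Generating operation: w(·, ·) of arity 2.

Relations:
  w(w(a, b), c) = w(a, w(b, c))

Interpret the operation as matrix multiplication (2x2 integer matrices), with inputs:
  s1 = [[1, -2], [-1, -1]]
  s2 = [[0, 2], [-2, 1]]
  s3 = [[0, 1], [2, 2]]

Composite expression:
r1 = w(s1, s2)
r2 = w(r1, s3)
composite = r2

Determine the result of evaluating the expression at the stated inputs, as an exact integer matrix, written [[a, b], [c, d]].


[[0, 4], [-6, -4]]

w(s1, s2) = [[4, 0], [2, -3]]
w(w(s1, s2), s3) = [[0, 4], [-6, -4]]


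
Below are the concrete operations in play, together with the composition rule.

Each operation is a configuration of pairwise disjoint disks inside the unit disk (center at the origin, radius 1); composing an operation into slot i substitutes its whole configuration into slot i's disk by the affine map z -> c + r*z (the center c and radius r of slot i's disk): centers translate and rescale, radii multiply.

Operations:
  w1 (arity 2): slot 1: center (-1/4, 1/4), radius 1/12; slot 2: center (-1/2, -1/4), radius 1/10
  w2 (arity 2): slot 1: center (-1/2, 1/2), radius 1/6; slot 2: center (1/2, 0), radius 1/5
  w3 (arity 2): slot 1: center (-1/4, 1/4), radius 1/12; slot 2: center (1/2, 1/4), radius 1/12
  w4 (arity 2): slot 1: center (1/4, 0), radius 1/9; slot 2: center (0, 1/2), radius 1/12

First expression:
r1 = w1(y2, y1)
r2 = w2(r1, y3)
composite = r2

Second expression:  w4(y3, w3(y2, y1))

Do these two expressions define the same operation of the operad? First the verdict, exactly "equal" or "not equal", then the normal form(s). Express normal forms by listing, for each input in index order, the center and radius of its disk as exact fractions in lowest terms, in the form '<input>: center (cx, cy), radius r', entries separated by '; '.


not equal: they reduce to y1: center (-7/12, 11/24), radius 1/60; y2: center (-13/24, 13/24), radius 1/72; y3: center (1/2, 0), radius 1/5 and y1: center (1/24, 25/48), radius 1/144; y2: center (-1/48, 25/48), radius 1/144; y3: center (1/4, 0), radius 1/9

The first expression reduces to y1: center (-7/12, 11/24), radius 1/60; y2: center (-13/24, 13/24), radius 1/72; y3: center (1/2, 0), radius 1/5
The second expression reduces to y1: center (1/24, 25/48), radius 1/144; y2: center (-1/48, 25/48), radius 1/144; y3: center (1/4, 0), radius 1/9
The forms do not match — not equal.


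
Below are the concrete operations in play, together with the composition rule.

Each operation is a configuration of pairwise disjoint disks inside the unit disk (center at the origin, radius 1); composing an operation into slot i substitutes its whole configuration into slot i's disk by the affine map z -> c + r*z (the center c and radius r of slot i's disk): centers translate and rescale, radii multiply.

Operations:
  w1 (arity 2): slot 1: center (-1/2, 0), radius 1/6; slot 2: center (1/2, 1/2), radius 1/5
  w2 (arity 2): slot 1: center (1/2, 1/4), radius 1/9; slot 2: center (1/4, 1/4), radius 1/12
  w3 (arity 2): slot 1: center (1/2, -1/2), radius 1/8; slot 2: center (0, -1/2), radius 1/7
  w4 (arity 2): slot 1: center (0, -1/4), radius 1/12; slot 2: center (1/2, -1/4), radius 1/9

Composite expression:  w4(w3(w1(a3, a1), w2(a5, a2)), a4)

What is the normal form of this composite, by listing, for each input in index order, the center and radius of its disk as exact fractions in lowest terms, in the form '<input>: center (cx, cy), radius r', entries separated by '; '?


Nesting under w4 composes maps z -> c + r*z down each a-path.
a3: after 3 affine steps, its disk has center (7/192, -7/24), radius 1/576
a1: after 3 affine steps, its disk has center (3/64, -55/192), radius 1/480
a5: after 3 affine steps, its disk has center (1/168, -97/336), radius 1/756
a2: after 3 affine steps, its disk has center (1/336, -97/336), radius 1/1008
a4: after 1 affine step, its disk has center (1/2, -1/4), radius 1/9

a1: center (3/64, -55/192), radius 1/480; a2: center (1/336, -97/336), radius 1/1008; a3: center (7/192, -7/24), radius 1/576; a4: center (1/2, -1/4), radius 1/9; a5: center (1/168, -97/336), radius 1/756


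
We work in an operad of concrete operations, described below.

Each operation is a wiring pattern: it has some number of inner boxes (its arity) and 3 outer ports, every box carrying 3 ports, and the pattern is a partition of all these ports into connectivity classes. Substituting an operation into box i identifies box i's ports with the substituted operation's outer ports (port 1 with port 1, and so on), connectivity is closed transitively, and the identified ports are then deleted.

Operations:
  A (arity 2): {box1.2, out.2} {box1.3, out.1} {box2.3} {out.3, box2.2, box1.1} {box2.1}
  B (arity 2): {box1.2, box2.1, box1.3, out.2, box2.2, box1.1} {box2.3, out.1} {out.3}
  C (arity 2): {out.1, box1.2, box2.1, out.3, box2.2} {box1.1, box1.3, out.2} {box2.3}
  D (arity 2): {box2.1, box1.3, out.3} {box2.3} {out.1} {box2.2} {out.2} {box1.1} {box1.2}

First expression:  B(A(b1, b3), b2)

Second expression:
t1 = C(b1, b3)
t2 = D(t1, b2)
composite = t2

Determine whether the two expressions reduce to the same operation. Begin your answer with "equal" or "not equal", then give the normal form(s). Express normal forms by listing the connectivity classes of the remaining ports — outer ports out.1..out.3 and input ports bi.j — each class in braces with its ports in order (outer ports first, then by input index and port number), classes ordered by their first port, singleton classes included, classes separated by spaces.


Normal form of the first expression: {out.1, b2.3} {out.2, b1.1, b1.2, b1.3, b2.1, b2.2, b3.2} {out.3} {b3.1} {b3.3}
Normal form of the second expression: {out.1} {out.2} {out.3, b1.2, b2.1, b3.1, b3.2} {b1.1, b1.3} {b2.2} {b2.3} {b3.3}
No match — not equal.

not equal — first {out.1, b2.3} {out.2, b1.1, b1.2, b1.3, b2.1, b2.2, b3.2} {out.3} {b3.1} {b3.3}, second {out.1} {out.2} {out.3, b1.2, b2.1, b3.1, b3.2} {b1.1, b1.3} {b2.2} {b2.3} {b3.3}


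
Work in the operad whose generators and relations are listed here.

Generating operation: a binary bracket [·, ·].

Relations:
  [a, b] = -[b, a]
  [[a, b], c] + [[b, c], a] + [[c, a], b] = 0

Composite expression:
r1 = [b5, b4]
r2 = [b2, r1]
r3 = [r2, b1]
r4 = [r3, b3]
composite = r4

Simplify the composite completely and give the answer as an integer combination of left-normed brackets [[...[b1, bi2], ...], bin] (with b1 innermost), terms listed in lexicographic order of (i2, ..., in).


[[[[b1, b2], b4], b5], b3] - [[[[b1, b2], b5], b4], b3] - [[[[b1, b4], b5], b2], b3] + [[[[b1, b5], b4], b2], b3]


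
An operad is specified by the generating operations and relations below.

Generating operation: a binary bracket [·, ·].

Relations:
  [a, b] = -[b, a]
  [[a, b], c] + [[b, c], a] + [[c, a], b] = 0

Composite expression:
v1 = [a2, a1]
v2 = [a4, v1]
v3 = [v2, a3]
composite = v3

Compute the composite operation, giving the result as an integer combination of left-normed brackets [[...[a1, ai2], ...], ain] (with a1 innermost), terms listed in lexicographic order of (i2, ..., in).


Skip Jacobi rewriting: expand, keep a1-initial words, read off terms.
Composite bracket: [[a4, [a2, a1]], a3]
Each bracket splits as ab - ba, giving 8 signed words (2^3 = 8).
Words beginning with a1 determine it all:
  word a1a2a4a3 has sign +1, contributing +[[[a1, a2], a4], a3]

[[[a1, a2], a4], a3]


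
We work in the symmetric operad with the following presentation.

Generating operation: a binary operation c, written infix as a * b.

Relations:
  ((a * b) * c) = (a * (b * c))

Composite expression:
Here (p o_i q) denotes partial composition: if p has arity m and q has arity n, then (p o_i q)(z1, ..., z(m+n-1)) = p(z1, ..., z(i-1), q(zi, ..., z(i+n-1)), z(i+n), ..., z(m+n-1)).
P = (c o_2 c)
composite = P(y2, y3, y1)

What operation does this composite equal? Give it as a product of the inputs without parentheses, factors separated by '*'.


y2 * y3 * y1

Under associativity of c, the answer is the y's in reading order.
(y3 * y1) linearizes to y3 * y1
(y2 * (y3 * y1)) linearizes to y2 * y3 * y1


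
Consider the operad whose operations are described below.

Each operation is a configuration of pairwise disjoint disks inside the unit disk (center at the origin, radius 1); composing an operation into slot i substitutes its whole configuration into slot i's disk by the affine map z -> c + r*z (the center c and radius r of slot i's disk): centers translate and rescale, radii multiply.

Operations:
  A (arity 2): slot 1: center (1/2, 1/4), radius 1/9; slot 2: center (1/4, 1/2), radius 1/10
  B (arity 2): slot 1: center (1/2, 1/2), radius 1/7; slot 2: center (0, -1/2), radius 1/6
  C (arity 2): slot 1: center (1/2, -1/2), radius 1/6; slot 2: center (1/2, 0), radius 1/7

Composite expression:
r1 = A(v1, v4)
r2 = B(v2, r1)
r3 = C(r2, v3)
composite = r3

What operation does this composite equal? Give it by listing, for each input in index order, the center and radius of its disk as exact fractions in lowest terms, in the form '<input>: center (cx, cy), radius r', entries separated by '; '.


Below C, radii multiply path by path; the v-disk centers shift.
v2 passes through 2 substitutions, ending at center (7/12, -5/12), radius 1/42
v1 passes through 3 substitutions, ending at center (37/72, -83/144), radius 1/324
v4 passes through 3 substitutions, ending at center (73/144, -41/72), radius 1/360
v3 passes through 1 substitution, ending at center (1/2, 0), radius 1/7

v1: center (37/72, -83/144), radius 1/324; v2: center (7/12, -5/12), radius 1/42; v3: center (1/2, 0), radius 1/7; v4: center (73/144, -41/72), radius 1/360


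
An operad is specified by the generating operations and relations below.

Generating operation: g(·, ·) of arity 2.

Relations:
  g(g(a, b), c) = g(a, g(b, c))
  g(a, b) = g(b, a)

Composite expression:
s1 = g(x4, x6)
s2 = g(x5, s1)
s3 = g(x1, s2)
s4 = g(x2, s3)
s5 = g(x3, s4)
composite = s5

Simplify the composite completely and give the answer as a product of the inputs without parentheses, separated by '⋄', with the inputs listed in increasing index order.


x1 ⋄ x2 ⋄ x3 ⋄ x4 ⋄ x5 ⋄ x6


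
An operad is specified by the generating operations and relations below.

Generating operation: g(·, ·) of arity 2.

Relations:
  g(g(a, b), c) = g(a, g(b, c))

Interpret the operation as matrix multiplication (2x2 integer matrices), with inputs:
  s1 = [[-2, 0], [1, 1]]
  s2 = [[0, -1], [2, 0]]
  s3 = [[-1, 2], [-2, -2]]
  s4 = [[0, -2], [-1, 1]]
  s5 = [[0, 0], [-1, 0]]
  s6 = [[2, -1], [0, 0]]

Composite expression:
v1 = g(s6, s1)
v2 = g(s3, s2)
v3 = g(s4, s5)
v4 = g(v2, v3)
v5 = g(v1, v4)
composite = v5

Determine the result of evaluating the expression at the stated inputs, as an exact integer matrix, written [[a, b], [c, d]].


g(s6, s1) = [[-5, -1], [0, 0]]
g(s3, s2) = [[4, 1], [-4, 2]]
g(s4, s5) = [[2, 0], [-1, 0]]
g(g(s3, s2), g(s4, s5)) = [[7, 0], [-10, 0]]
g(g(s6, s1), g(g(s3, s2), g(s4, s5))) = [[-25, 0], [0, 0]]

[[-25, 0], [0, 0]]


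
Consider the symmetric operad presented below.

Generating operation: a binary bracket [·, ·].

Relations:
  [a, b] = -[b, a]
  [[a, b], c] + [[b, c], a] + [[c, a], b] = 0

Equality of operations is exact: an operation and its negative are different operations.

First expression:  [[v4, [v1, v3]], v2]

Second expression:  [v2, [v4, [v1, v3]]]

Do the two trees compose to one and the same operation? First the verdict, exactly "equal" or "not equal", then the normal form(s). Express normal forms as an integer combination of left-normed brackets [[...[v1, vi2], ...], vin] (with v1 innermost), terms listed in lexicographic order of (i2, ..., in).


In normal form, the first expression is -[[[v1, v3], v4], v2]
In normal form, the second expression is [[[v1, v3], v4], v2]
They disagree, so not equal.

not equal; first: -[[[v1, v3], v4], v2]; second: [[[v1, v3], v4], v2]


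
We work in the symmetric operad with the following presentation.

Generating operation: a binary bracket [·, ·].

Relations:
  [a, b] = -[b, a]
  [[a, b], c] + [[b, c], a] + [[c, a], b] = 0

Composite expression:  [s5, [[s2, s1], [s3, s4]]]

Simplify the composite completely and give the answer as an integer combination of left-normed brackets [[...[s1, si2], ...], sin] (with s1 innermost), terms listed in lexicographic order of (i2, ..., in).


[[[[s1, s2], s3], s4], s5] - [[[[s1, s2], s4], s3], s5]

In the tensor algebra, words opening s1 carry the s1-anchored form.
Composite bracket: [s5, [[s2, s1], [s3, s4]]]
Full expansion: 16 signed words from ab - ba (2^4 = 16).
Coefficients come from the s1-initial words:
  sign of s1s2s3s4s5 is +1, so it contributes +[[[[s1, s2], s3], s4], s5]
  sign of s1s2s4s3s5 is -1, so it contributes -[[[[s1, s2], s4], s3], s5]


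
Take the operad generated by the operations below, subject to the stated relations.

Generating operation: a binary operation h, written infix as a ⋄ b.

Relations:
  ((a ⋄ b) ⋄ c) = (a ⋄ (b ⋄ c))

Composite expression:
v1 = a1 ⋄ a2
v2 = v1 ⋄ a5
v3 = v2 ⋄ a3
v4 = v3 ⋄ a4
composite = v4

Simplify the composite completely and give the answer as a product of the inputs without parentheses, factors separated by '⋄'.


a1 ⋄ a2 ⋄ a5 ⋄ a3 ⋄ a4

All parenthesizations of h agree; list the a-inputs left to right.
(a1 ⋄ a2) unparenthesizes to a1 ⋄ a2
((a1 ⋄ a2) ⋄ a5) unparenthesizes to a1 ⋄ a2 ⋄ a5
(((a1 ⋄ a2) ⋄ a5) ⋄ a3) unparenthesizes to a1 ⋄ a2 ⋄ a5 ⋄ a3
((((a1 ⋄ a2) ⋄ a5) ⋄ a3) ⋄ a4) unparenthesizes to a1 ⋄ a2 ⋄ a5 ⋄ a3 ⋄ a4


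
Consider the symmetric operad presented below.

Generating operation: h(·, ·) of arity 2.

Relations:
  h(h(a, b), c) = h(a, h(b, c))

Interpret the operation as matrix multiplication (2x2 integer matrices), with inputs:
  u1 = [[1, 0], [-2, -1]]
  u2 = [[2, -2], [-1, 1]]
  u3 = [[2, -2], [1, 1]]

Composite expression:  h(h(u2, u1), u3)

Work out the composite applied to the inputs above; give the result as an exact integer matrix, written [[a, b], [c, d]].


[[14, -10], [-7, 5]]

h(u2, u1) = [[6, 2], [-3, -1]]
h(h(u2, u1), u3) = [[14, -10], [-7, 5]]


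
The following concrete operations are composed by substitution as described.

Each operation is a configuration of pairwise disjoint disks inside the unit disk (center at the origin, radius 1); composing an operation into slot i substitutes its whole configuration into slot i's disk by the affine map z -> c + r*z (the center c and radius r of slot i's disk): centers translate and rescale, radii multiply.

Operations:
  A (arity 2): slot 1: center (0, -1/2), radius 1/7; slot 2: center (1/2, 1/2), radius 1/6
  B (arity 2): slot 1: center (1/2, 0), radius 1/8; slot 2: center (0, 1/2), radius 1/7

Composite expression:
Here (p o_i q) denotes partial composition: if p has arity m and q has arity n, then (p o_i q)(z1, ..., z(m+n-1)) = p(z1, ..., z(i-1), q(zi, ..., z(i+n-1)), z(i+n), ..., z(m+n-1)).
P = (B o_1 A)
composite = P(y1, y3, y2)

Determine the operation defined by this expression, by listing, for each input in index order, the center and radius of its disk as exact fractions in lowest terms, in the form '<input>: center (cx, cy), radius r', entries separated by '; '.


y1: center (1/2, -1/16), radius 1/56; y2: center (0, 1/2), radius 1/7; y3: center (9/16, 1/16), radius 1/48

Follow each y-input down from B: c' goes to c + r*c', radius to r*r'.
y1 passes through 2 substitutions, ending at center (1/2, -1/16), radius 1/56
y3 passes through 2 substitutions, ending at center (9/16, 1/16), radius 1/48
y2 passes through 1 substitution, ending at center (0, 1/2), radius 1/7


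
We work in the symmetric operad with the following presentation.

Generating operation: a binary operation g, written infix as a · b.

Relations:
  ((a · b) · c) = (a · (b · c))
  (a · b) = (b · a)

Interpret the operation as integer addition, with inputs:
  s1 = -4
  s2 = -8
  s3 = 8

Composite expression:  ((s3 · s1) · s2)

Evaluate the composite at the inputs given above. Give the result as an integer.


-4

(s3 · s1) = 4
((s3 · s1) · s2) = -4


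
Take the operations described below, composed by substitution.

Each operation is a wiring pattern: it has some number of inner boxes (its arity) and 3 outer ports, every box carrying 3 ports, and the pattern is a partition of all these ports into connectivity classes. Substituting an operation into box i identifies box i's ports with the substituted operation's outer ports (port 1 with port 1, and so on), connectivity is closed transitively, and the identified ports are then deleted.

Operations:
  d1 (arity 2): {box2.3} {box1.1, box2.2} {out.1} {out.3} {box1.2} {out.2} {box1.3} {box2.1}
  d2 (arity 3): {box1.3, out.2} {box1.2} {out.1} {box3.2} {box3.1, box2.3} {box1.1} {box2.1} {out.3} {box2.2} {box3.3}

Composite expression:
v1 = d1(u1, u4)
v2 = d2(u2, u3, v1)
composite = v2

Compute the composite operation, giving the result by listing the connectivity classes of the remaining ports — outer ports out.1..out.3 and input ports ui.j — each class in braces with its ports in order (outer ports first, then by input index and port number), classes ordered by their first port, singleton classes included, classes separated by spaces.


Treat the ports identified at d2 as solder joints: merge, then drop.
stage d1: inputs (u1, u4), connectivity {out.1} {out.2} {out.3} {u1.1, u4.2} {u1.2} {u1.3} {u4.1} {u4.3}, out.j its boundary
stage d2: inputs (u2, u3, u1, u4), connectivity {out.1} {out.2, u2.3} {out.3} {u1.1, u4.2} {u1.2} {u1.3} {u2.1} {u2.2} {u3.1} {u3.2} {u3.3} {u4.1} {u4.3}, out.j its boundary

{out.1} {out.2, u2.3} {out.3} {u1.1, u4.2} {u1.2} {u1.3} {u2.1} {u2.2} {u3.1} {u3.2} {u3.3} {u4.1} {u4.3}


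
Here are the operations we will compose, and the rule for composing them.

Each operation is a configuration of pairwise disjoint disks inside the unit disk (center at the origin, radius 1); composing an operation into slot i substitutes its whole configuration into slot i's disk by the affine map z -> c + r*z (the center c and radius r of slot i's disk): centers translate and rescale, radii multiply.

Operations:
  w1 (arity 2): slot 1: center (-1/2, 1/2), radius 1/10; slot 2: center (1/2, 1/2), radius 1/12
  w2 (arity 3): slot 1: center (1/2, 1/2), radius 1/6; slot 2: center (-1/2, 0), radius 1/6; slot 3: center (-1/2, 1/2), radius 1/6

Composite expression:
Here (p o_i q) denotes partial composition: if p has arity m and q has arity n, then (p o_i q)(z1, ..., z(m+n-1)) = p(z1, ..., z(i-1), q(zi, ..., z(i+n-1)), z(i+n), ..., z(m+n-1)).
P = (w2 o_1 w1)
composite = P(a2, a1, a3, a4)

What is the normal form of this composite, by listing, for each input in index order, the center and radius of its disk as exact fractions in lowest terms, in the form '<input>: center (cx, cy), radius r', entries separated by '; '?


a1: center (7/12, 7/12), radius 1/72; a2: center (5/12, 7/12), radius 1/60; a3: center (-1/2, 0), radius 1/6; a4: center (-1/2, 1/2), radius 1/6

Nesting under w2 composes maps z -> c + r*z down each a-path.
a2 passes through 2 substitutions, ending at center (5/12, 7/12), radius 1/60
a1 passes through 2 substitutions, ending at center (7/12, 7/12), radius 1/72
a3 passes through 1 substitution, ending at center (-1/2, 0), radius 1/6
a4 passes through 1 substitution, ending at center (-1/2, 1/2), radius 1/6


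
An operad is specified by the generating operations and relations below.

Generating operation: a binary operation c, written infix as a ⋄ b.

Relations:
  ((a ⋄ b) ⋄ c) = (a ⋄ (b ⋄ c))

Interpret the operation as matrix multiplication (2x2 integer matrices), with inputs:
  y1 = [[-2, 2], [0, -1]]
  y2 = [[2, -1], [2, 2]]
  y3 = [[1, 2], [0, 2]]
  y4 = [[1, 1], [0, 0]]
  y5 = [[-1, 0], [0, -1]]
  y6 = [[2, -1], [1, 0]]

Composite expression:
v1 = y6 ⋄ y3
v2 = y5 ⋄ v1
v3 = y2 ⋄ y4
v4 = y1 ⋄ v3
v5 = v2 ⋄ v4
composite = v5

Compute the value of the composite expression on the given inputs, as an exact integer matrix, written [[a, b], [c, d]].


(y6 ⋄ y3) = [[2, 2], [1, 2]]
(y5 ⋄ (y6 ⋄ y3)) = [[-2, -2], [-1, -2]]
(y2 ⋄ y4) = [[2, 2], [2, 2]]
(y1 ⋄ (y2 ⋄ y4)) = [[0, 0], [-2, -2]]
((y5 ⋄ (y6 ⋄ y3)) ⋄ (y1 ⋄ (y2 ⋄ y4))) = [[4, 4], [4, 4]]

[[4, 4], [4, 4]]


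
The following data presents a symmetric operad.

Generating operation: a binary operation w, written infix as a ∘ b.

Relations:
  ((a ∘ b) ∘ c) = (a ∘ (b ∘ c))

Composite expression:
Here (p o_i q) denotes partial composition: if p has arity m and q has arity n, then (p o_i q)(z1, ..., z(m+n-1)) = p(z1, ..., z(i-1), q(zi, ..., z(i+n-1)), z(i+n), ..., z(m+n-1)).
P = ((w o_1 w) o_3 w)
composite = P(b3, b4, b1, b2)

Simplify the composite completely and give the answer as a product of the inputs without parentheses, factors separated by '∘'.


b3 ∘ b4 ∘ b1 ∘ b2

Under associativity of w, the answer is the b's in reading order.
(b3 ∘ b4) unparenthesizes to b3 ∘ b4
(b1 ∘ b2) unparenthesizes to b1 ∘ b2
((b3 ∘ b4) ∘ (b1 ∘ b2)) unparenthesizes to b3 ∘ b4 ∘ b1 ∘ b2


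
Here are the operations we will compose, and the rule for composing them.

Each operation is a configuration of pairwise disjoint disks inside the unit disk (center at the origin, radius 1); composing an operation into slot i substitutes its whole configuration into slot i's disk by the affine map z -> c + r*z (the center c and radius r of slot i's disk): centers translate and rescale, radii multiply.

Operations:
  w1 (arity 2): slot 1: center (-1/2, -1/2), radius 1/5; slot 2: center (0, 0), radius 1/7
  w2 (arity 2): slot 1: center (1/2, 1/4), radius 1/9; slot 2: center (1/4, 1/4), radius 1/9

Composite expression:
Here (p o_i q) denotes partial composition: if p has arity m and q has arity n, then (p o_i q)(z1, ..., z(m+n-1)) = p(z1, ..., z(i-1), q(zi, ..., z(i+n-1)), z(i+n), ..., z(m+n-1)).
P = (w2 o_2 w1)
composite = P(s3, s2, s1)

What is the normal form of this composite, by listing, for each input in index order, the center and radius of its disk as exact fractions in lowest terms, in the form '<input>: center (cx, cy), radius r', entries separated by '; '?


s1: center (1/4, 1/4), radius 1/63; s2: center (7/36, 7/36), radius 1/45; s3: center (1/2, 1/4), radius 1/9


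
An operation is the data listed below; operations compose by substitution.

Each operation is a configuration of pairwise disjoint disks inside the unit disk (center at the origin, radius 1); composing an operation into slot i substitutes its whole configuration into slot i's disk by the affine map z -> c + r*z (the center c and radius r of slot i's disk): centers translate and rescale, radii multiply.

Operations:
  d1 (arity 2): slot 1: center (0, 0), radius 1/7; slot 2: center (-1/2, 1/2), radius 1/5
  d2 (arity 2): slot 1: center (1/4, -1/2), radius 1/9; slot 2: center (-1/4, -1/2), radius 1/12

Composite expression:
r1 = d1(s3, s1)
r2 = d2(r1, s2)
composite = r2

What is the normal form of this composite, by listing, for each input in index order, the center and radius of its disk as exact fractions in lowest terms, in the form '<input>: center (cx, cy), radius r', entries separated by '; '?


s1: center (7/36, -4/9), radius 1/45; s2: center (-1/4, -1/2), radius 1/12; s3: center (1/4, -1/2), radius 1/63

Below d2, radii multiply path by path; the s-disk centers shift.
for s3, the 2-step affine chain lands on center (1/4, -1/2), radius 1/63
for s1, the 2-step affine chain lands on center (7/36, -4/9), radius 1/45
for s2, the 1-step affine chain lands on center (-1/4, -1/2), radius 1/12


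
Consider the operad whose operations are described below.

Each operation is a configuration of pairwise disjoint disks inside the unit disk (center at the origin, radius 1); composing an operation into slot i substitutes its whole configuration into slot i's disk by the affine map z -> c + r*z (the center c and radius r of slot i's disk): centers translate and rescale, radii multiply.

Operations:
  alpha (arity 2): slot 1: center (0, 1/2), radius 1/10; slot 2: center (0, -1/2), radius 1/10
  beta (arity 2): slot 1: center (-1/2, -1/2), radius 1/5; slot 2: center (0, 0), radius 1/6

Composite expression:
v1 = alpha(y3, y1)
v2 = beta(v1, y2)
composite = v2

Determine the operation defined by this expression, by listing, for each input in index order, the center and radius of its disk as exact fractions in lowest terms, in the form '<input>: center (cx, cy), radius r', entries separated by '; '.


y1: center (-1/2, -3/5), radius 1/50; y2: center (0, 0), radius 1/6; y3: center (-1/2, -2/5), radius 1/50

Affine substitution under beta: radii multiply and y-centers shift.
y3 passes through 2 substitutions, ending at center (-1/2, -2/5), radius 1/50
y1 passes through 2 substitutions, ending at center (-1/2, -3/5), radius 1/50
y2 passes through 1 substitution, ending at center (0, 0), radius 1/6


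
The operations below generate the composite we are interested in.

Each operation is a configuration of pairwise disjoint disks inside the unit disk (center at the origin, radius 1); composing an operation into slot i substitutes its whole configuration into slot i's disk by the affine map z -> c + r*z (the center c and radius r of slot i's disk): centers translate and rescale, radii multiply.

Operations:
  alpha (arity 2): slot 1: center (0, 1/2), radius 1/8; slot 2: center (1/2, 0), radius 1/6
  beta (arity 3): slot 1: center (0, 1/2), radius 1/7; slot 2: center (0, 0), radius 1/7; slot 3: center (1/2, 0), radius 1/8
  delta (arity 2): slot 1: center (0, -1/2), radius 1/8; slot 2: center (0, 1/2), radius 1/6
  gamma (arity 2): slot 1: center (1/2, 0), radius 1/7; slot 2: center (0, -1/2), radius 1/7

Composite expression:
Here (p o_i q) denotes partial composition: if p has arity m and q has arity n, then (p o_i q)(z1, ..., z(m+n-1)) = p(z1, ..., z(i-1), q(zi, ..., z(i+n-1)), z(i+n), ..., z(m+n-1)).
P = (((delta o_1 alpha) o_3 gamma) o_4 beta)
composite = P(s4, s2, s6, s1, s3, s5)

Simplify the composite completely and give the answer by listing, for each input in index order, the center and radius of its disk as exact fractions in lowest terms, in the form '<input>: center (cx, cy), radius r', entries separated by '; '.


s1: center (0, 3/7), radius 1/294; s2: center (1/16, -1/2), radius 1/48; s3: center (0, 5/12), radius 1/294; s4: center (0, -7/16), radius 1/64; s5: center (1/84, 5/12), radius 1/336; s6: center (1/12, 1/2), radius 1/42

Each s-disk chains the slot maps above it in delta; radii multiply.
input s4: composing its 2 substitution steps yields center (0, -7/16), radius 1/64
input s2: composing its 2 substitution steps yields center (1/16, -1/2), radius 1/48
input s6: composing its 2 substitution steps yields center (1/12, 1/2), radius 1/42
input s1: composing its 3 substitution steps yields center (0, 3/7), radius 1/294
input s3: composing its 3 substitution steps yields center (0, 5/12), radius 1/294
input s5: composing its 3 substitution steps yields center (1/84, 5/12), radius 1/336


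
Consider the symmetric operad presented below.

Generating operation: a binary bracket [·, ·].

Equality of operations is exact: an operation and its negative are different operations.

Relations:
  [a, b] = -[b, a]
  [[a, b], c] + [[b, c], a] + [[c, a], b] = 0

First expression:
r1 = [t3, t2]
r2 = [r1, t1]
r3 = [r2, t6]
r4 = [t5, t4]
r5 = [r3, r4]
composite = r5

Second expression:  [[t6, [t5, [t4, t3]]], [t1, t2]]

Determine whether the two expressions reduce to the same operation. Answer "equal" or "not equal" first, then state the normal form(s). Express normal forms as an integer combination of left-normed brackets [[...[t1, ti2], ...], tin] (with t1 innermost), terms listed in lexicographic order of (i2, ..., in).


The first expression reduces to -[[[[[t1, t2], t3], t6], t4], t5] + [[[[[t1, t2], t3], t6], t5], t4] + [[[[[t1, t3], t2], t6], t4], t5] - [[[[[t1, t3], t2], t6], t5], t4]
The second expression reduces to [[[[[t1, t2], t3], t4], t5], t6] - [[[[[t1, t2], t4], t3], t5], t6] - [[[[[t1, t2], t5], t3], t4], t6] + [[[[[t1, t2], t5], t4], t3], t6] - [[[[[t1, t2], t6], t3], t4], t5] + [[[[[t1, t2], t6], t4], t3], t5] + [[[[[t1, t2], t6], t5], t3], t4] - [[[[[t1, t2], t6], t5], t4], t3]
No match — not equal.

not equal — first -[[[[[t1, t2], t3], t6], t4], t5] + [[[[[t1, t2], t3], t6], t5], t4] + [[[[[t1, t3], t2], t6], t4], t5] - [[[[[t1, t3], t2], t6], t5], t4], second [[[[[t1, t2], t3], t4], t5], t6] - [[[[[t1, t2], t4], t3], t5], t6] - [[[[[t1, t2], t5], t3], t4], t6] + [[[[[t1, t2], t5], t4], t3], t6] - [[[[[t1, t2], t6], t3], t4], t5] + [[[[[t1, t2], t6], t4], t3], t5] + [[[[[t1, t2], t6], t5], t3], t4] - [[[[[t1, t2], t6], t5], t4], t3]


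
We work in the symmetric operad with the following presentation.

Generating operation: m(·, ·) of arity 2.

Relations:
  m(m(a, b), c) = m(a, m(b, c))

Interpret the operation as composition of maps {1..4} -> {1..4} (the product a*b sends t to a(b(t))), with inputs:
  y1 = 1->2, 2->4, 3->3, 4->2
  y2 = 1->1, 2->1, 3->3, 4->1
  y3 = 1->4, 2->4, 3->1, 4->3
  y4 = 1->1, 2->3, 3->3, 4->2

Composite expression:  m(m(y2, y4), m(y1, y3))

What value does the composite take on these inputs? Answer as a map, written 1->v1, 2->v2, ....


1->3, 2->3, 3->3, 4->3

m(y2, y4) = 1->1, 2->3, 3->3, 4->1
m(y1, y3) = 1->2, 2->2, 3->2, 4->3
m(m(y2, y4), m(y1, y3)) = 1->3, 2->3, 3->3, 4->3


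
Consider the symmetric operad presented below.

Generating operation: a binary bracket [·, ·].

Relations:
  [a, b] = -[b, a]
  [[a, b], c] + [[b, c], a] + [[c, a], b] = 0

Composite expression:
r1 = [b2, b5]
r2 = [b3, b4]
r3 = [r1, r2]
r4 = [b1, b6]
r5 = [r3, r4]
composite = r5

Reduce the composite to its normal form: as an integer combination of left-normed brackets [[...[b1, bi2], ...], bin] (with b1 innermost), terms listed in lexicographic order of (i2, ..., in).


-[[[[[b1, b6], b2], b5], b3], b4] + [[[[[b1, b6], b2], b5], b4], b3] + [[[[[b1, b6], b3], b4], b2], b5] - [[[[[b1, b6], b3], b4], b5], b2] - [[[[[b1, b6], b4], b3], b2], b5] + [[[[[b1, b6], b4], b3], b5], b2] + [[[[[b1, b6], b5], b2], b3], b4] - [[[[[b1, b6], b5], b2], b4], b3]

A multilinear Lie element is pinned by b1-initial words (b1 innermost).
Composite bracket: [[[b2, b5], [b3, b4]], [b1, b6]]
The bracket unfolds into 32 signed words via [a, b] = ab - ba (2^5 = 32).
Only words starting with b1 matter:
  the word b1b6b2b5b3b4 carries sign -1 and contributes -[[[[[b1, b6], b2], b5], b3], b4]
  the word b1b6b2b5b4b3 carries sign +1 and contributes +[[[[[b1, b6], b2], b5], b4], b3]
  the word b1b6b3b4b2b5 carries sign +1 and contributes +[[[[[b1, b6], b3], b4], b2], b5]
  the word b1b6b3b4b5b2 carries sign -1 and contributes -[[[[[b1, b6], b3], b4], b5], b2]
  the word b1b6b4b3b2b5 carries sign -1 and contributes -[[[[[b1, b6], b4], b3], b2], b5]
  the word b1b6b4b3b5b2 carries sign +1 and contributes +[[[[[b1, b6], b4], b3], b5], b2]
  the word b1b6b5b2b3b4 carries sign +1 and contributes +[[[[[b1, b6], b5], b2], b3], b4]
  the word b1b6b5b2b4b3 carries sign -1 and contributes -[[[[[b1, b6], b5], b2], b4], b3]


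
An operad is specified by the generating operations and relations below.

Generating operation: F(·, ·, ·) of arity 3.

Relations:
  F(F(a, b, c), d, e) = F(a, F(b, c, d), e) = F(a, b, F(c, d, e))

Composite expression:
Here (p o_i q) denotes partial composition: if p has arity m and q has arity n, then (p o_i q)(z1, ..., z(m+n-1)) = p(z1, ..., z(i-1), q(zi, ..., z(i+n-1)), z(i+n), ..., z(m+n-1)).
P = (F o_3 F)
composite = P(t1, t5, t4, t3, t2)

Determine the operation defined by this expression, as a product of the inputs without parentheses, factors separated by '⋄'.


t1 ⋄ t5 ⋄ t4 ⋄ t3 ⋄ t2

Under associativity of F, the answer is the t's in reading order.
F(t4, t3, t2) linearizes to t4 ⋄ t3 ⋄ t2
F(t1, t5, F(t4, t3, t2)) linearizes to t1 ⋄ t5 ⋄ t4 ⋄ t3 ⋄ t2


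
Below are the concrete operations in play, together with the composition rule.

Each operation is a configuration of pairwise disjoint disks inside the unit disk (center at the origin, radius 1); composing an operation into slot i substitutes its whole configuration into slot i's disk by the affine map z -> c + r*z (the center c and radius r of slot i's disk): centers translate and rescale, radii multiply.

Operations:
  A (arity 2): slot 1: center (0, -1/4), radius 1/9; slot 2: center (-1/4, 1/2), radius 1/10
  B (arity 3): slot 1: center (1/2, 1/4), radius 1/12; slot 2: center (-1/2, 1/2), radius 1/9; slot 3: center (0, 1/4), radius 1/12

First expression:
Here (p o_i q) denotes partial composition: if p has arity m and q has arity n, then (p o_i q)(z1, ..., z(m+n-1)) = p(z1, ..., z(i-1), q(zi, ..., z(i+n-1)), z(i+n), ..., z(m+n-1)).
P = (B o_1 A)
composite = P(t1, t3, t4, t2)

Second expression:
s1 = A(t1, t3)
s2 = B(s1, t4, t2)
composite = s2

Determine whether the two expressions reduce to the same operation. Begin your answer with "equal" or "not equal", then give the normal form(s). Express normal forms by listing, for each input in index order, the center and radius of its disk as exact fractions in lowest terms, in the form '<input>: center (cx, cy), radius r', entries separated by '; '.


equal; the common form is t1: center (1/2, 11/48), radius 1/108; t2: center (0, 1/4), radius 1/12; t3: center (23/48, 7/24), radius 1/120; t4: center (-1/2, 1/2), radius 1/9

Reducing the first expression gives t1: center (1/2, 11/48), radius 1/108; t2: center (0, 1/4), radius 1/12; t3: center (23/48, 7/24), radius 1/120; t4: center (-1/2, 1/2), radius 1/9
Reducing the second expression gives t1: center (1/2, 11/48), radius 1/108; t2: center (0, 1/4), radius 1/12; t3: center (23/48, 7/24), radius 1/120; t4: center (-1/2, 1/2), radius 1/9
Same normal form: equal.
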